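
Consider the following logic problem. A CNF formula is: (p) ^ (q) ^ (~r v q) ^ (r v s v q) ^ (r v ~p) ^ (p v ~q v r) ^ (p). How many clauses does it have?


A CNF formula is a conjunction of clauses.
Clauses are separated by ^.
Counting the conjuncts: 7 clauses.

7


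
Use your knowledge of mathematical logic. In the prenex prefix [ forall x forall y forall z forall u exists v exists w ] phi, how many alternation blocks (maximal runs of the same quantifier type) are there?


Quantifier-type sequence: A A A A E E  (A=forall, E=exists)
Group into maximal same-type runs:
  Ax4 | Ex2
Number of blocks = 2

2


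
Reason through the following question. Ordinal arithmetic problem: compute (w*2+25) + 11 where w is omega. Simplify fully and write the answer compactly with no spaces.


Compute (w*2+25) + 11.
Ordinal + is associative but NOT commutative; for finite n>0, n + w = w but w + n stays w+n.
By associativity: (w*2+25) + 11 = w*2 + (25+11) = w*2+36.
Result = w*2+36

w*2+36


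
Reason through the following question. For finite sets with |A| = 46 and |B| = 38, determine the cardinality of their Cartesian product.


The Cartesian product A x B contains all ordered pairs (a, b).
|A x B| = |A| * |B| = 46 * 38 = 1748

1748


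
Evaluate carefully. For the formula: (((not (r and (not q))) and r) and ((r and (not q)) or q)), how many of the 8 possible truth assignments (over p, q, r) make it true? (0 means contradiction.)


Check all 8 assignments:
p=0, q=0, r=0: 0
p=0, q=0, r=1: 0
p=0, q=1, r=0: 0
p=0, q=1, r=1: 1
p=1, q=0, r=0: 0
p=1, q=0, r=1: 0
p=1, q=1, r=0: 0
p=1, q=1, r=1: 1
Count of True = 2

2


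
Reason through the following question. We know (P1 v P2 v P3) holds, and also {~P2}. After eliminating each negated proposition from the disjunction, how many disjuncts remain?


Original disjuncts (3): P1, P2, P3
Negated (eliminate): ~P2
Remaining disjuncts: P1, P3
Count = 3 - 1 = 2

2


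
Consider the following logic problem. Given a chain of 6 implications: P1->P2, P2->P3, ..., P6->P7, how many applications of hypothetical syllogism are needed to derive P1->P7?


With 6 implications in a chain connecting 7 propositions:
P1->P2, P2->P3, ..., P6->P7
Steps needed = (number of implications) - 1 = 6 - 1 = 5

5


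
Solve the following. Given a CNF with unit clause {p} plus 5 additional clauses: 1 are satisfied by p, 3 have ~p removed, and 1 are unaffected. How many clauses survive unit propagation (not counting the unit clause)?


Satisfied (removed): 1
Shortened (remain): 3
Unchanged (remain): 1
Remaining = 3 + 1 = 4

4


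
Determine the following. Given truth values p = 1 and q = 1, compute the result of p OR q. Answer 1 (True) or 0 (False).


p = 1, q = 1
Operation: p OR q
Evaluate: 1 OR 1 = 1

1


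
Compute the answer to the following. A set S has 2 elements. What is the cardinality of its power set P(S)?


The power set of a set with n elements has 2^n elements.
|P(S)| = 2^2 = 4

4


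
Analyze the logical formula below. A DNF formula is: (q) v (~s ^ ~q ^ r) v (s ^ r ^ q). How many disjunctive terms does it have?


A DNF formula is a disjunction of terms (conjunctions).
Terms are separated by v.
Counting the disjuncts: 3 terms.

3


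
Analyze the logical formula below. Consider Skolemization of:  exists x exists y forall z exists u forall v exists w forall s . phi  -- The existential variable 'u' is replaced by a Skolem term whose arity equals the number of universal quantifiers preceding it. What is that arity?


Quantifier prefix: exists x exists y forall z exists u forall v exists w forall s
'u' is existentially quantified at position 4.
Universal variables preceding it: z
Skolem function arity = 1

1


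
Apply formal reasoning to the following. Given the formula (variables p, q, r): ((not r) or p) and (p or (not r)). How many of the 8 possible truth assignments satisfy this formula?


Evaluate all 8 assignments for p, q, r:
p=0, q=0, r=0: 1
p=0, q=0, r=1: 0
p=0, q=1, r=0: 1
p=0, q=1, r=1: 0
p=1, q=0, r=0: 1
p=1, q=0, r=1: 1
p=1, q=1, r=0: 1
p=1, q=1, r=1: 1
Satisfying count = 6

6


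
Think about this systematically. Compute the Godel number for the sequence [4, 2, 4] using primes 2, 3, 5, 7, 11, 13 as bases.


Encode each element as an exponent of the corresponding prime:
  2^4 = 16
  3^2 = 9
  5^4 = 625
Product = 16 * 9 * 625 = 90000

90000


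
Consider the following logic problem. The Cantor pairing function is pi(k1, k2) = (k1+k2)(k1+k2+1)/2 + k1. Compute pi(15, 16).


k1 + k2 = 31
(k1+k2)(k1+k2+1)/2 = 31 * 32 / 2 = 496
pi = 496 + 15 = 511

511


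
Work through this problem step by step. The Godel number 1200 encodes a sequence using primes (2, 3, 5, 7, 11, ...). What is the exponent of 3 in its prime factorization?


Factorize 1200 by dividing by 3 repeatedly.
Division steps: 3 divides 1200 exactly 1 time(s).
Exponent of 3 = 1

1


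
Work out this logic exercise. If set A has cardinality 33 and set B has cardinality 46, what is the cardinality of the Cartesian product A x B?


The Cartesian product A x B contains all ordered pairs (a, b).
|A x B| = |A| * |B| = 33 * 46 = 1518

1518


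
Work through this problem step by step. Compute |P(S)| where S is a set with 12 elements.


The power set of a set with n elements has 2^n elements.
|P(S)| = 2^12 = 4096

4096


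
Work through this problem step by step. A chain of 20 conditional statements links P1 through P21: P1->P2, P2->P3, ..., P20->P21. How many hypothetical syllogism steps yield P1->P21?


With 20 implications in a chain connecting 21 propositions:
P1->P2, P2->P3, ..., P20->P21
Steps needed = (number of implications) - 1 = 20 - 1 = 19

19


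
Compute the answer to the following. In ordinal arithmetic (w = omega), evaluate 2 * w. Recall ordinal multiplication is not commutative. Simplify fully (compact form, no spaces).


Compute 2 * w.
Ordinal * is associative and left-distributive over +, but NOT commutative; for finite n>1, n*w = w but w*n stays w*n.
For finite n>0, n * w = sup{n*k : k<w} = w. So 2 * w = w.
Result = w

w


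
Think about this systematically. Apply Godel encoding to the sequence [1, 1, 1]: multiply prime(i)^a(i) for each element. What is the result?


Encode each element as an exponent of the corresponding prime:
  2^1 = 2
  3^1 = 3
  5^1 = 5
Product = 2 * 3 * 5 = 30

30


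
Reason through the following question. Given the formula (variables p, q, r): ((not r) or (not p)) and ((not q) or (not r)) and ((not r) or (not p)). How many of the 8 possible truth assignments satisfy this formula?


Evaluate all 8 assignments for p, q, r:
p=0, q=0, r=0: 1
p=0, q=0, r=1: 1
p=0, q=1, r=0: 1
p=0, q=1, r=1: 0
p=1, q=0, r=0: 1
p=1, q=0, r=1: 0
p=1, q=1, r=0: 1
p=1, q=1, r=1: 0
Satisfying count = 5

5


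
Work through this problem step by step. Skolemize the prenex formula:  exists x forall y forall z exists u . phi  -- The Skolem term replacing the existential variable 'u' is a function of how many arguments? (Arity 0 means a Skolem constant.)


Quantifier prefix: exists x forall y forall z exists u
'u' is existentially quantified at position 4.
Universal variables preceding it: y, z
Skolem function arity = 2

2


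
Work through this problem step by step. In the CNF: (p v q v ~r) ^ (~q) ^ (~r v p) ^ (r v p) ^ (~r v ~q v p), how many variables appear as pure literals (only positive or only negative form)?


Check each variable for pure literal status:
p: pure positive
q: mixed (not pure)
r: mixed (not pure)
Pure literal count = 1

1


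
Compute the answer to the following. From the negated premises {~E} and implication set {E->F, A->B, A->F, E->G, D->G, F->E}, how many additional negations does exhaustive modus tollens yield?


Initial negated facts: {~E}
Apply modus tollens to closure:
  ~E and F->E  =>  ~F
  ~F and A->F  =>  ~A
Final negated: {~A, ~E, ~F}
New negations: {~A, ~F}
Count = 2

2


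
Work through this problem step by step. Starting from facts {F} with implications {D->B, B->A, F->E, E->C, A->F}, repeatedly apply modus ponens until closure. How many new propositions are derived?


Initial facts: {F}
Apply modus ponens to closure:
  F and F->E  =>  E
  E and E->C  =>  C
Final known: {C, E, F}
New propositions: {C, E}
Count = 2

2


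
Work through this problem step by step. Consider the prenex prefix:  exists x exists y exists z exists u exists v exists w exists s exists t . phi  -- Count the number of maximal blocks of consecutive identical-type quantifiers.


Quantifier-type sequence: E E E E E E E E  (A=forall, E=exists)
Group into maximal same-type runs:
  Ex8
Number of blocks = 1

1


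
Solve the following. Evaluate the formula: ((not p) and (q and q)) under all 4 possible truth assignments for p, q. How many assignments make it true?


Check all 4 assignments:
p=0, q=0: 0
p=0, q=1: 1
p=1, q=0: 0
p=1, q=1: 0
Count of True = 1

1


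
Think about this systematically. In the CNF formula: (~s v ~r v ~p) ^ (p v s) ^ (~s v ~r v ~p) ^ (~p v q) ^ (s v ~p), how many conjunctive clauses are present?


A CNF formula is a conjunction of clauses.
Clauses are separated by ^.
Counting the conjuncts: 5 clauses.

5


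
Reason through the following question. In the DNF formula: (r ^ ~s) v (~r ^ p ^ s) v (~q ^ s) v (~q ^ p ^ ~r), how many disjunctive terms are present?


A DNF formula is a disjunction of terms (conjunctions).
Terms are separated by v.
Counting the disjuncts: 4 terms.

4


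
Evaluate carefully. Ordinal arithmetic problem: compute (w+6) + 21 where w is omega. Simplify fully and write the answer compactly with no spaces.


Compute (w+6) + 21.
Ordinal + is associative but NOT commutative; for finite n>0, n + w = w but w + n stays w+n.
By associativity: (w+6) + 21 = w + (6+21) = w+27.
Result = w+27

w+27


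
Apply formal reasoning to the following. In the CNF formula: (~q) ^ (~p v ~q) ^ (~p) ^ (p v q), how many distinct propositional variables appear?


Identify each variable that appears in the formula.
Variables found: p, q
Count = 2

2


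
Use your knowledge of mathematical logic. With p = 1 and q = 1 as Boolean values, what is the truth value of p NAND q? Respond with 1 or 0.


p = 1, q = 1
Operation: p NAND q
Evaluate: 1 NAND 1 = 0

0


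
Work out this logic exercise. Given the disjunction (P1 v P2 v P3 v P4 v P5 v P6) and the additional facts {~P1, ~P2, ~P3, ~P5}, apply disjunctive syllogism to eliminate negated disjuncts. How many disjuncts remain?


Original disjuncts (6): P1, P2, P3, P4, P5, P6
Negated (eliminate): ~P1, ~P2, ~P3, ~P5
Remaining disjuncts: P4, P6
Count = 6 - 4 = 2

2


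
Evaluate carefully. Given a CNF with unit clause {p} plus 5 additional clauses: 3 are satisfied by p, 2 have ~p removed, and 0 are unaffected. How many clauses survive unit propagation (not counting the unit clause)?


Satisfied (removed): 3
Shortened (remain): 2
Unchanged (remain): 0
Remaining = 2 + 0 = 2

2


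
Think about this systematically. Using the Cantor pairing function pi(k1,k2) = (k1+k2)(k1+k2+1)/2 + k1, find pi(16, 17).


k1 + k2 = 33
(k1+k2)(k1+k2+1)/2 = 33 * 34 / 2 = 561
pi = 561 + 16 = 577

577


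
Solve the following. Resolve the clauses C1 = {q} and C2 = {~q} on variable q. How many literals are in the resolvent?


Remove q from C1 and ~q from C2.
C1 remainder: {}
C2 remainder: {}
Union (resolvent): {} (empty clause)
Resolvent has 0 literal(s).

0


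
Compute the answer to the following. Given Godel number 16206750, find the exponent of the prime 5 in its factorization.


Factorize 16206750 by dividing by 5 repeatedly.
Division steps: 5 divides 16206750 exactly 3 time(s).
Exponent of 5 = 3

3


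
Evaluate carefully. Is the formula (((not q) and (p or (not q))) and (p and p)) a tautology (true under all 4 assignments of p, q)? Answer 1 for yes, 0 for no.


Check all 4 assignments:
p=0, q=0: 0
p=0, q=1: 0
p=1, q=0: 1
p=1, q=1: 0
Satisfying count = 1/4.
Tautology iff count = 4: no.

0


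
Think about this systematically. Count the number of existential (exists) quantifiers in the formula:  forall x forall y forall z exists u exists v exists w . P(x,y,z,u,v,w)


Quantifier prefix: forall x forall y forall z exists u exists v exists w
Mark each quantifier type:
  U U U E E E
Universal count = 3, Existential count = 3
Asked for existential (exists) quantifiers: 3

3


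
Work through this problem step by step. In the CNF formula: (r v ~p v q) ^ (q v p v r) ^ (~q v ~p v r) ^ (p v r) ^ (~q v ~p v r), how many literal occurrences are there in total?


Counting literals in each clause:
Clause 1: 3 literal(s)
Clause 2: 3 literal(s)
Clause 3: 3 literal(s)
Clause 4: 2 literal(s)
Clause 5: 3 literal(s)
Total = 14

14


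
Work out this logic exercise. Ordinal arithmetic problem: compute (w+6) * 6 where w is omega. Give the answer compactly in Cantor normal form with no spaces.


Compute (w+6) * 6.
Ordinal * is associative and left-distributive over +, but NOT commutative; for finite n>1, n*w = w but w*n stays w*n.
(w+6) * 6 = (w+6) repeated 6 times. Each intermediate +6 is absorbed by the following w; only the last survives: w*6+6.
Result = w*6+6

w*6+6


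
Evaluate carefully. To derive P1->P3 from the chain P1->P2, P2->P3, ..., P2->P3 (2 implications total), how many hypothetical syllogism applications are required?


With 2 implications in a chain connecting 3 propositions:
P1->P2, P2->P3, ..., P2->P3
Steps needed = (number of implications) - 1 = 2 - 1 = 1

1


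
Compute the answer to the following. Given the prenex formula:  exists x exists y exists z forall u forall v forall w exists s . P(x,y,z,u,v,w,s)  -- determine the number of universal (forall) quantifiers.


Quantifier prefix: exists x exists y exists z forall u forall v forall w exists s
Mark each quantifier type:
  E E E U U U E
Universal count = 3, Existential count = 4
Asked for universal (forall) quantifiers: 3

3


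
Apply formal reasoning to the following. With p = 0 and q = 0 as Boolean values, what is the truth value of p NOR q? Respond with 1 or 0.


p = 0, q = 0
Operation: p NOR q
Evaluate: 0 NOR 0 = 1

1


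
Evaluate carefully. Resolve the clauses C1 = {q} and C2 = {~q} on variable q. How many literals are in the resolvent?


Remove q from C1 and ~q from C2.
C1 remainder: {}
C2 remainder: {}
Union (resolvent): {} (empty clause)
Resolvent has 0 literal(s).

0


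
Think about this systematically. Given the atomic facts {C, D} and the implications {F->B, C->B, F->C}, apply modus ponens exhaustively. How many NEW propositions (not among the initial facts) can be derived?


Initial facts: {C, D}
Apply modus ponens to closure:
  C and C->B  =>  B
Final known: {B, C, D}
New propositions: {B}
Count = 1

1


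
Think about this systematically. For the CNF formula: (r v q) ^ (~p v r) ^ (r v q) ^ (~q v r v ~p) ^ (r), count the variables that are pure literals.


Check each variable for pure literal status:
p: pure negative
q: mixed (not pure)
r: pure positive
Pure literal count = 2

2


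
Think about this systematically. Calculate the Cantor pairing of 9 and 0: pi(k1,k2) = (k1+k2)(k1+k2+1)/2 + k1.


k1 + k2 = 9
(k1+k2)(k1+k2+1)/2 = 9 * 10 / 2 = 45
pi = 45 + 9 = 54

54


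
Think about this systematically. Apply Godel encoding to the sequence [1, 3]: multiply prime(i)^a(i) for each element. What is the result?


Encode each element as an exponent of the corresponding prime:
  2^1 = 2
  3^3 = 27
Product = 2 * 27 = 54

54


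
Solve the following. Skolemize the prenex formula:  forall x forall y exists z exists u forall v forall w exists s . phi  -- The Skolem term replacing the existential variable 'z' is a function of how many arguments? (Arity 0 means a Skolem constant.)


Quantifier prefix: forall x forall y exists z exists u forall v forall w exists s
'z' is existentially quantified at position 3.
Universal variables preceding it: x, y
Skolem function arity = 2

2


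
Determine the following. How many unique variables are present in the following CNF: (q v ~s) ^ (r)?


Identify each variable that appears in the formula.
Variables found: q, r, s
Count = 3

3


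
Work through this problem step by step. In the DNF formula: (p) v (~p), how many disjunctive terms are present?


A DNF formula is a disjunction of terms (conjunctions).
Terms are separated by v.
Counting the disjuncts: 2 terms.

2


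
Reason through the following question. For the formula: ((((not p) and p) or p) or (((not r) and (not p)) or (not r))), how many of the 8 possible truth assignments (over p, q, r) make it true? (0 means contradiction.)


Check all 8 assignments:
p=0, q=0, r=0: 1
p=0, q=0, r=1: 0
p=0, q=1, r=0: 1
p=0, q=1, r=1: 0
p=1, q=0, r=0: 1
p=1, q=0, r=1: 1
p=1, q=1, r=0: 1
p=1, q=1, r=1: 1
Count of True = 6

6


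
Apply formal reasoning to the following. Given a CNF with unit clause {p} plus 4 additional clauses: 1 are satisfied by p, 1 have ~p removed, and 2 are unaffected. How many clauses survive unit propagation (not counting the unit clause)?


Satisfied (removed): 1
Shortened (remain): 1
Unchanged (remain): 2
Remaining = 1 + 2 = 3

3


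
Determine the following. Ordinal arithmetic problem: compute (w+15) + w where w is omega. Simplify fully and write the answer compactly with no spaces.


Compute (w+15) + w.
Ordinal + is associative but NOT commutative; for finite n>0, n + w = w but w + n stays w+n.
(w+15) + w = w + (15+w) = w + w = w*2 (the finite tail 15 is absorbed by the right w).
Result = w*2

w*2


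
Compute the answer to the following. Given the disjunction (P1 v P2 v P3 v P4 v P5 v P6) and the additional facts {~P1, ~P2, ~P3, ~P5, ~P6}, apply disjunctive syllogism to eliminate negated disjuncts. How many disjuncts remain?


Original disjuncts (6): P1, P2, P3, P4, P5, P6
Negated (eliminate): ~P1, ~P2, ~P3, ~P5, ~P6
Remaining disjuncts: P4
Count = 6 - 5 = 1

1


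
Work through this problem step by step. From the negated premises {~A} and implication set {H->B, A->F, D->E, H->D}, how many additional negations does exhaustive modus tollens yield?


Initial negated facts: {~A}
Apply modus tollens to closure:
  (no implication fires)
Final negated: {~A}
New negations: {(none)}
Count = 0

0


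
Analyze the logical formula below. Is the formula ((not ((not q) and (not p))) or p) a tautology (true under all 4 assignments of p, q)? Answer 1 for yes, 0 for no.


Check all 4 assignments:
p=0, q=0: 0
p=0, q=1: 1
p=1, q=0: 1
p=1, q=1: 1
Satisfying count = 3/4.
Tautology iff count = 4: no.

0


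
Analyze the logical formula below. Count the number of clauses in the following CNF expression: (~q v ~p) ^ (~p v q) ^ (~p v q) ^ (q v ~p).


A CNF formula is a conjunction of clauses.
Clauses are separated by ^.
Counting the conjuncts: 4 clauses.

4


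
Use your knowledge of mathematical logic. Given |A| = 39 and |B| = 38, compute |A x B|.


The Cartesian product A x B contains all ordered pairs (a, b).
|A x B| = |A| * |B| = 39 * 38 = 1482

1482


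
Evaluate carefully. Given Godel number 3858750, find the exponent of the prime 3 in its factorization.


Factorize 3858750 by dividing by 3 repeatedly.
Division steps: 3 divides 3858750 exactly 2 time(s).
Exponent of 3 = 2

2


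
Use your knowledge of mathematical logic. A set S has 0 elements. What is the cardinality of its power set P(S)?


The power set of a set with n elements has 2^n elements.
|P(S)| = 2^0 = 1

1


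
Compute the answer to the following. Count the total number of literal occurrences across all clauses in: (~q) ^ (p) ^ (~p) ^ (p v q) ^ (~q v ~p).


Counting literals in each clause:
Clause 1: 1 literal(s)
Clause 2: 1 literal(s)
Clause 3: 1 literal(s)
Clause 4: 2 literal(s)
Clause 5: 2 literal(s)
Total = 7

7


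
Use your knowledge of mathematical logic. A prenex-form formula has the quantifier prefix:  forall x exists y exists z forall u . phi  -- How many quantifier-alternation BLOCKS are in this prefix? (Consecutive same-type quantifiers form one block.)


Quantifier-type sequence: A E E A  (A=forall, E=exists)
Group into maximal same-type runs:
  Ax1 | Ex2 | Ax1
Number of blocks = 3

3


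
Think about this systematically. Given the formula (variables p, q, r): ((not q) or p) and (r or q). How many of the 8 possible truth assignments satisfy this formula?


Evaluate all 8 assignments for p, q, r:
p=0, q=0, r=0: 0
p=0, q=0, r=1: 1
p=0, q=1, r=0: 0
p=0, q=1, r=1: 0
p=1, q=0, r=0: 0
p=1, q=0, r=1: 1
p=1, q=1, r=0: 1
p=1, q=1, r=1: 1
Satisfying count = 4

4


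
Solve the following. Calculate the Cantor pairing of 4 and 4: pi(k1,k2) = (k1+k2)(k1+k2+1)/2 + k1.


k1 + k2 = 8
(k1+k2)(k1+k2+1)/2 = 8 * 9 / 2 = 36
pi = 36 + 4 = 40

40


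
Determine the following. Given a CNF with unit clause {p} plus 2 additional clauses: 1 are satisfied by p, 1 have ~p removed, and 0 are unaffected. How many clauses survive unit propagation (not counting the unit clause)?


Satisfied (removed): 1
Shortened (remain): 1
Unchanged (remain): 0
Remaining = 1 + 0 = 1

1


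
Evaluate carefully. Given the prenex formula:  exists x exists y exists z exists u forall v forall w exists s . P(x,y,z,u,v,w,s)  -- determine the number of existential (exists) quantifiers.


Quantifier prefix: exists x exists y exists z exists u forall v forall w exists s
Mark each quantifier type:
  E E E E U U E
Universal count = 2, Existential count = 5
Asked for existential (exists) quantifiers: 5

5


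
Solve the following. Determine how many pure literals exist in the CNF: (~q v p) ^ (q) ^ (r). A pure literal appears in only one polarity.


Check each variable for pure literal status:
p: pure positive
q: mixed (not pure)
r: pure positive
Pure literal count = 2

2


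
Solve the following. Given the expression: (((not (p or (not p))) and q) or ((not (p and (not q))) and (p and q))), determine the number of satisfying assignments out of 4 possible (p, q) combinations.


Check all 4 assignments:
p=0, q=0: 0
p=0, q=1: 0
p=1, q=0: 0
p=1, q=1: 1
Count of True = 1

1


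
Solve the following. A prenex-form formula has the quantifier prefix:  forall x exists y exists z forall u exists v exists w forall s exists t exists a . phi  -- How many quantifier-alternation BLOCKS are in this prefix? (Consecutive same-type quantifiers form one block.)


Quantifier-type sequence: A E E A E E A E E  (A=forall, E=exists)
Group into maximal same-type runs:
  Ax1 | Ex2 | Ax1 | Ex2 | Ax1 | Ex2
Number of blocks = 6

6


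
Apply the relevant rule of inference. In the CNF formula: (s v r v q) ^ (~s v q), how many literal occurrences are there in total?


Counting literals in each clause:
Clause 1: 3 literal(s)
Clause 2: 2 literal(s)
Total = 5

5


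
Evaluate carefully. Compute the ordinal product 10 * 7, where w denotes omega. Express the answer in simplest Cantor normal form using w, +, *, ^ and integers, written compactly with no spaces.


Compute 10 * 7.
Ordinal * is associative and left-distributive over +, but NOT commutative; for finite n>1, n*w = w but w*n stays w*n.
Both finite; ordinal * agrees with natural *: 10 * 7 = 70.
Result = 70

70


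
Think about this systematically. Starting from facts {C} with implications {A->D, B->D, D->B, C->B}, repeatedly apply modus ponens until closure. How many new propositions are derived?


Initial facts: {C}
Apply modus ponens to closure:
  C and C->B  =>  B
  B and B->D  =>  D
Final known: {B, C, D}
New propositions: {B, D}
Count = 2

2


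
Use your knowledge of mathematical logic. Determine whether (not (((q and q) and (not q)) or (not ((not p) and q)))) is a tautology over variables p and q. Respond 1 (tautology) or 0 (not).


Check all 4 assignments:
p=0, q=0: 0
p=0, q=1: 1
p=1, q=0: 0
p=1, q=1: 0
Satisfying count = 1/4.
Tautology iff count = 4: no.

0


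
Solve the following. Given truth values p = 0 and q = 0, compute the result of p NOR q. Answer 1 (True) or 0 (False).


p = 0, q = 0
Operation: p NOR q
Evaluate: 0 NOR 0 = 1

1


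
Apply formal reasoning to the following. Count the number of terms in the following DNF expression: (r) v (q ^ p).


A DNF formula is a disjunction of terms (conjunctions).
Terms are separated by v.
Counting the disjuncts: 2 terms.

2


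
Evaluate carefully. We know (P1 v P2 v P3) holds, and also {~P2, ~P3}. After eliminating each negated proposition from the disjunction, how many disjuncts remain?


Original disjuncts (3): P1, P2, P3
Negated (eliminate): ~P2, ~P3
Remaining disjuncts: P1
Count = 3 - 2 = 1

1


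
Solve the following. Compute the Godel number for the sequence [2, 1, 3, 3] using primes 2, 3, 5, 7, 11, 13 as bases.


Encode each element as an exponent of the corresponding prime:
  2^2 = 4
  3^1 = 3
  5^3 = 125
  7^3 = 343
Product = 4 * 3 * 125 * 343 = 514500

514500


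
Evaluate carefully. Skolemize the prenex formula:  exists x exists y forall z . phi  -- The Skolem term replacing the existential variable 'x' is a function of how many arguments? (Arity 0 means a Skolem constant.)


Quantifier prefix: exists x exists y forall z
'x' is existentially quantified at position 1.
No universal quantifiers precede it.
Skolem function arity = 0 (a Skolem constant)

0


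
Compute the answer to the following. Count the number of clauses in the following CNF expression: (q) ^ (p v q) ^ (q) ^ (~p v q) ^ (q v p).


A CNF formula is a conjunction of clauses.
Clauses are separated by ^.
Counting the conjuncts: 5 clauses.

5


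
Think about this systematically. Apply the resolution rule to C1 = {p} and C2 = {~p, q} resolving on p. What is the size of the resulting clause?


Remove p from C1 and ~p from C2.
C1 remainder: {}
C2 remainder: {q}
Union (resolvent): {q}
Resolvent has 1 literal(s).

1


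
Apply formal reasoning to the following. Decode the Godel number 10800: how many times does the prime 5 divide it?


Factorize 10800 by dividing by 5 repeatedly.
Division steps: 5 divides 10800 exactly 2 time(s).
Exponent of 5 = 2

2


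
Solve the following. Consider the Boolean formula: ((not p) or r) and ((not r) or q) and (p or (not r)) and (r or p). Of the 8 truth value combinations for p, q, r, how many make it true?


Evaluate all 8 assignments for p, q, r:
p=0, q=0, r=0: 0
p=0, q=0, r=1: 0
p=0, q=1, r=0: 0
p=0, q=1, r=1: 0
p=1, q=0, r=0: 0
p=1, q=0, r=1: 0
p=1, q=1, r=0: 0
p=1, q=1, r=1: 1
Satisfying count = 1

1


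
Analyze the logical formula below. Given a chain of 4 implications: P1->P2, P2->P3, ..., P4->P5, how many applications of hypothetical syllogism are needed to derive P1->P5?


With 4 implications in a chain connecting 5 propositions:
P1->P2, P2->P3, ..., P4->P5
Steps needed = (number of implications) - 1 = 4 - 1 = 3

3


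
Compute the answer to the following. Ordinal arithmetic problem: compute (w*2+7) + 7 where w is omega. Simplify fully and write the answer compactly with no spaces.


Compute (w*2+7) + 7.
Ordinal + is associative but NOT commutative; for finite n>0, n + w = w but w + n stays w+n.
By associativity: (w*2+7) + 7 = w*2 + (7+7) = w*2+14.
Result = w*2+14

w*2+14


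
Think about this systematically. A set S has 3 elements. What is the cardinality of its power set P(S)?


The power set of a set with n elements has 2^n elements.
|P(S)| = 2^3 = 8

8


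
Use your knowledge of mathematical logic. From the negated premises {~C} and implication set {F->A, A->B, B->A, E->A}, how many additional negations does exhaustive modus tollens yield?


Initial negated facts: {~C}
Apply modus tollens to closure:
  (no implication fires)
Final negated: {~C}
New negations: {(none)}
Count = 0

0


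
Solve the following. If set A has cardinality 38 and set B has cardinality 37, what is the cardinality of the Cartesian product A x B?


The Cartesian product A x B contains all ordered pairs (a, b).
|A x B| = |A| * |B| = 38 * 37 = 1406

1406


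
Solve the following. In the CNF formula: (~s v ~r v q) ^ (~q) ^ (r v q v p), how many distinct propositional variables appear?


Identify each variable that appears in the formula.
Variables found: p, q, r, s
Count = 4

4


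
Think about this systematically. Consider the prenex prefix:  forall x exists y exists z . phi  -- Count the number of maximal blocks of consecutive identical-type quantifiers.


Quantifier-type sequence: A E E  (A=forall, E=exists)
Group into maximal same-type runs:
  Ax1 | Ex2
Number of blocks = 2

2


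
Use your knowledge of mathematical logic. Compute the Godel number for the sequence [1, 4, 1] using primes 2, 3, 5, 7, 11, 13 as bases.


Encode each element as an exponent of the corresponding prime:
  2^1 = 2
  3^4 = 81
  5^1 = 5
Product = 2 * 81 * 5 = 810

810


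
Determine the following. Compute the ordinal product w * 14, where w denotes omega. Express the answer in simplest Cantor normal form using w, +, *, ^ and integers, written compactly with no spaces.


Compute w * 14.
Ordinal * is associative and left-distributive over +, but NOT commutative; for finite n>1, n*w = w but w*n stays w*n.
w * 14 means 14 copies of w concatenated: w*14.
Result = w*14

w*14


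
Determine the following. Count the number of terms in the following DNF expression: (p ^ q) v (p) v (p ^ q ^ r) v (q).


A DNF formula is a disjunction of terms (conjunctions).
Terms are separated by v.
Counting the disjuncts: 4 terms.

4


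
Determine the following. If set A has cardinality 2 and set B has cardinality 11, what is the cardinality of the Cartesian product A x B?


The Cartesian product A x B contains all ordered pairs (a, b).
|A x B| = |A| * |B| = 2 * 11 = 22

22


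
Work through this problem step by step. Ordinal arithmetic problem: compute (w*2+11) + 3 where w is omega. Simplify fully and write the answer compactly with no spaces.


Compute (w*2+11) + 3.
Ordinal + is associative but NOT commutative; for finite n>0, n + w = w but w + n stays w+n.
By associativity: (w*2+11) + 3 = w*2 + (11+3) = w*2+14.
Result = w*2+14

w*2+14


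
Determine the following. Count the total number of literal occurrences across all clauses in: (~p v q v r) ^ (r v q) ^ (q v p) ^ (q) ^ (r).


Counting literals in each clause:
Clause 1: 3 literal(s)
Clause 2: 2 literal(s)
Clause 3: 2 literal(s)
Clause 4: 1 literal(s)
Clause 5: 1 literal(s)
Total = 9

9


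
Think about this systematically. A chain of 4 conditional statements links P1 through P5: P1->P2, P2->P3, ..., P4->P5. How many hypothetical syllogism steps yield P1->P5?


With 4 implications in a chain connecting 5 propositions:
P1->P2, P2->P3, ..., P4->P5
Steps needed = (number of implications) - 1 = 4 - 1 = 3

3


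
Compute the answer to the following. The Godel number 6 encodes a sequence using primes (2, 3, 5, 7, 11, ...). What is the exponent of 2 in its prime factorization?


Factorize 6 by dividing by 2 repeatedly.
Division steps: 2 divides 6 exactly 1 time(s).
Exponent of 2 = 1

1


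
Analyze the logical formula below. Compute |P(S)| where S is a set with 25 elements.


The power set of a set with n elements has 2^n elements.
|P(S)| = 2^25 = 33554432

33554432


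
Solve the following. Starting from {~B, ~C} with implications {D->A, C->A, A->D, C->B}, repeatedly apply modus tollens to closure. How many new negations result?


Initial negated facts: {~B, ~C}
Apply modus tollens to closure:
  (no implication fires)
Final negated: {~B, ~C}
New negations: {(none)}
Count = 0

0


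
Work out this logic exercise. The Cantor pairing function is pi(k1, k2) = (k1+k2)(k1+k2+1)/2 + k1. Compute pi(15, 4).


k1 + k2 = 19
(k1+k2)(k1+k2+1)/2 = 19 * 20 / 2 = 190
pi = 190 + 15 = 205

205


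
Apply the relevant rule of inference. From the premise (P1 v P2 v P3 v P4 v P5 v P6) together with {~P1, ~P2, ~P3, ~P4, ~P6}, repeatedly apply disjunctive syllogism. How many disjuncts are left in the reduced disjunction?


Original disjuncts (6): P1, P2, P3, P4, P5, P6
Negated (eliminate): ~P1, ~P2, ~P3, ~P4, ~P6
Remaining disjuncts: P5
Count = 6 - 5 = 1

1


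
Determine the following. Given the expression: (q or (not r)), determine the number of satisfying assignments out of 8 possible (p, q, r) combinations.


Check all 8 assignments:
p=0, q=0, r=0: 1
p=0, q=0, r=1: 0
p=0, q=1, r=0: 1
p=0, q=1, r=1: 1
p=1, q=0, r=0: 1
p=1, q=0, r=1: 0
p=1, q=1, r=0: 1
p=1, q=1, r=1: 1
Count of True = 6

6


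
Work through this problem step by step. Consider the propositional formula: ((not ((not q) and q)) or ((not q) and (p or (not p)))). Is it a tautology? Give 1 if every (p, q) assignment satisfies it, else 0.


Check all 4 assignments:
p=0, q=0: 1
p=0, q=1: 1
p=1, q=0: 1
p=1, q=1: 1
Satisfying count = 4/4.
Tautology iff count = 4: yes.

1


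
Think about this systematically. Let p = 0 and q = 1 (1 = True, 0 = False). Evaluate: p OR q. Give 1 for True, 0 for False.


p = 0, q = 1
Operation: p OR q
Evaluate: 0 OR 1 = 1

1


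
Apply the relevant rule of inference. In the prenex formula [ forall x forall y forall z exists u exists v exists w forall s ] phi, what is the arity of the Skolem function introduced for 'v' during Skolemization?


Quantifier prefix: forall x forall y forall z exists u exists v exists w forall s
'v' is existentially quantified at position 5.
Universal variables preceding it: x, y, z
Skolem function arity = 3

3


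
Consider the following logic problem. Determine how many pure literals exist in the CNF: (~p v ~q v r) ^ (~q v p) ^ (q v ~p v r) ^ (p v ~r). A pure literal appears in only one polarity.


Check each variable for pure literal status:
p: mixed (not pure)
q: mixed (not pure)
r: mixed (not pure)
Pure literal count = 0

0


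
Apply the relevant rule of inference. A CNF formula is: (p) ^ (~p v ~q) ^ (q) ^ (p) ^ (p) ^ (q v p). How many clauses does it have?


A CNF formula is a conjunction of clauses.
Clauses are separated by ^.
Counting the conjuncts: 6 clauses.

6


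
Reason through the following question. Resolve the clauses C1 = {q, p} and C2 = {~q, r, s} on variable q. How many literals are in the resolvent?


Remove q from C1 and ~q from C2.
C1 remainder: {p}
C2 remainder: {r, s}
Union (resolvent): {p, r, s}
Resolvent has 3 literal(s).

3


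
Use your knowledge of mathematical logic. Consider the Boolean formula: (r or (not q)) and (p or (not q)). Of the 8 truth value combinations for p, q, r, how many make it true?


Evaluate all 8 assignments for p, q, r:
p=0, q=0, r=0: 1
p=0, q=0, r=1: 1
p=0, q=1, r=0: 0
p=0, q=1, r=1: 0
p=1, q=0, r=0: 1
p=1, q=0, r=1: 1
p=1, q=1, r=0: 0
p=1, q=1, r=1: 1
Satisfying count = 5

5


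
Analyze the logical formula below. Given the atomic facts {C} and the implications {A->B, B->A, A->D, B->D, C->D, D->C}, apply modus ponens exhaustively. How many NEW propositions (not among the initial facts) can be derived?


Initial facts: {C}
Apply modus ponens to closure:
  C and C->D  =>  D
Final known: {C, D}
New propositions: {D}
Count = 1

1


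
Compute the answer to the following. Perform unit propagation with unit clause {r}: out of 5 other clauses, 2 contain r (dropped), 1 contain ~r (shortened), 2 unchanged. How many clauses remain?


Satisfied (removed): 2
Shortened (remain): 1
Unchanged (remain): 2
Remaining = 1 + 2 = 3

3


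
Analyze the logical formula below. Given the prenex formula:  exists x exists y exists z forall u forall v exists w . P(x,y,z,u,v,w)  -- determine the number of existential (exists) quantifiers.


Quantifier prefix: exists x exists y exists z forall u forall v exists w
Mark each quantifier type:
  E E E U U E
Universal count = 2, Existential count = 4
Asked for existential (exists) quantifiers: 4

4


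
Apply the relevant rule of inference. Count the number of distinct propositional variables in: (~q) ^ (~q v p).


Identify each variable that appears in the formula.
Variables found: p, q
Count = 2

2


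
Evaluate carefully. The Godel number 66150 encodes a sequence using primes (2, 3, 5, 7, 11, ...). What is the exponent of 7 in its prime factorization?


Factorize 66150 by dividing by 7 repeatedly.
Division steps: 7 divides 66150 exactly 2 time(s).
Exponent of 7 = 2

2


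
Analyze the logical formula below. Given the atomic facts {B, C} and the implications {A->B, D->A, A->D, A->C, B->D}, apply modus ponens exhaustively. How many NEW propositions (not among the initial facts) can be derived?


Initial facts: {B, C}
Apply modus ponens to closure:
  B and B->D  =>  D
  D and D->A  =>  A
Final known: {A, B, C, D}
New propositions: {A, D}
Count = 2

2


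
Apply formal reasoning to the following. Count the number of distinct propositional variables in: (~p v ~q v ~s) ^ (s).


Identify each variable that appears in the formula.
Variables found: p, q, s
Count = 3

3


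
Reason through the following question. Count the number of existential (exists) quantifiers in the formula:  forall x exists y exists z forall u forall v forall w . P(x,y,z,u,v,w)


Quantifier prefix: forall x exists y exists z forall u forall v forall w
Mark each quantifier type:
  U E E U U U
Universal count = 4, Existential count = 2
Asked for existential (exists) quantifiers: 2

2


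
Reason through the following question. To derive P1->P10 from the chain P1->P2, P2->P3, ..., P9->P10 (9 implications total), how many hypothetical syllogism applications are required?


With 9 implications in a chain connecting 10 propositions:
P1->P2, P2->P3, ..., P9->P10
Steps needed = (number of implications) - 1 = 9 - 1 = 8

8


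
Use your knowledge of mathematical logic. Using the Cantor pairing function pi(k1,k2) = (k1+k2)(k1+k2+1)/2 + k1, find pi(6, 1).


k1 + k2 = 7
(k1+k2)(k1+k2+1)/2 = 7 * 8 / 2 = 28
pi = 28 + 6 = 34

34


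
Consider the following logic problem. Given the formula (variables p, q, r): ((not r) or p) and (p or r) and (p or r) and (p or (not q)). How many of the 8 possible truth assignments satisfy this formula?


Evaluate all 8 assignments for p, q, r:
p=0, q=0, r=0: 0
p=0, q=0, r=1: 0
p=0, q=1, r=0: 0
p=0, q=1, r=1: 0
p=1, q=0, r=0: 1
p=1, q=0, r=1: 1
p=1, q=1, r=0: 1
p=1, q=1, r=1: 1
Satisfying count = 4

4


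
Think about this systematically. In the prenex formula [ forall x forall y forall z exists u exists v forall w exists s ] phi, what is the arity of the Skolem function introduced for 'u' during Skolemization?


Quantifier prefix: forall x forall y forall z exists u exists v forall w exists s
'u' is existentially quantified at position 4.
Universal variables preceding it: x, y, z
Skolem function arity = 3

3


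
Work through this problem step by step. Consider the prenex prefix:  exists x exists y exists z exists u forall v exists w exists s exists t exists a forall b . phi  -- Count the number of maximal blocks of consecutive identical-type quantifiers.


Quantifier-type sequence: E E E E A E E E E A  (A=forall, E=exists)
Group into maximal same-type runs:
  Ex4 | Ax1 | Ex4 | Ax1
Number of blocks = 4

4


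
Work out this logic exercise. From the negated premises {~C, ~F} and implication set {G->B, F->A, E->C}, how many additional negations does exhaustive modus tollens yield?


Initial negated facts: {~C, ~F}
Apply modus tollens to closure:
  ~C and E->C  =>  ~E
Final negated: {~C, ~E, ~F}
New negations: {~E}
Count = 1

1


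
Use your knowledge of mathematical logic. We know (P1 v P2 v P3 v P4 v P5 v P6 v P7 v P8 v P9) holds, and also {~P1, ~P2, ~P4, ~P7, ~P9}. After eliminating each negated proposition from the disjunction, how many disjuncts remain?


Original disjuncts (9): P1, P2, P3, P4, P5, P6, P7, P8, P9
Negated (eliminate): ~P1, ~P2, ~P4, ~P7, ~P9
Remaining disjuncts: P3, P5, P6, P8
Count = 9 - 5 = 4

4


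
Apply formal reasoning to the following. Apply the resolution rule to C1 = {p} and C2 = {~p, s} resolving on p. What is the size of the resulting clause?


Remove p from C1 and ~p from C2.
C1 remainder: {}
C2 remainder: {s}
Union (resolvent): {s}
Resolvent has 1 literal(s).

1
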